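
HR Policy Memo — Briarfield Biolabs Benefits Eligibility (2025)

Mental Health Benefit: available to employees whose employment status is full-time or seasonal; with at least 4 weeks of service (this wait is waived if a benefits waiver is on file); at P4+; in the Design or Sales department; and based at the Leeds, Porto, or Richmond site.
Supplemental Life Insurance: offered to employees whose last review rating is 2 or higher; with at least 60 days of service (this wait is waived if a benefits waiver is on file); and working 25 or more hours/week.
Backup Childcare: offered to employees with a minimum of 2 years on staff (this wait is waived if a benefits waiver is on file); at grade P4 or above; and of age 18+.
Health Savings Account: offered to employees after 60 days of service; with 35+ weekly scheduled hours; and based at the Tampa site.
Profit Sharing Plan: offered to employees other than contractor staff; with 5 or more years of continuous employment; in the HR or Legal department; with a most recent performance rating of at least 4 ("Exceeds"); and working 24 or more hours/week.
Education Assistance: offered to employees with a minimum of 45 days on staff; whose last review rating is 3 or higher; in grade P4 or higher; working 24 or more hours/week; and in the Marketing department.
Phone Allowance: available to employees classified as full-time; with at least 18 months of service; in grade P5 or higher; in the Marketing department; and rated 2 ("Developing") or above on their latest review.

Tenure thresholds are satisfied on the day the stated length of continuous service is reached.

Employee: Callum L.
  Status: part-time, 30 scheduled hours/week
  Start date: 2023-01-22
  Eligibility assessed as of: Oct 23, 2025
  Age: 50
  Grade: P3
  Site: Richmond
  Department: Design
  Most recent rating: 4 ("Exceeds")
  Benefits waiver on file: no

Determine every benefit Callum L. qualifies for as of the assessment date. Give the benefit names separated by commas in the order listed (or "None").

Supplemental Life Insurance

Service from 2023-01-22 to Oct 23, 2025: 1005 days.
Mental Health Benefit — status part-time ✗ (requires full-time or seasonal) → not eligible.
Supplemental Life Insurance — rating 4 ≥ 2 ✓; no waiver, service 1005 days ≥ 60 days ✓; 30 hrs/wk ≥ 25 ✓ → eligible.
Backup Childcare — no waiver, service 1005 days ≥ 2 years (≈730 days) ✓; grade P3 < P4 ✗ → not eligible.
Health Savings Account — service 1005 days ≥ 60 days ✓; 30 hrs/wk < 35 ✗ → not eligible.
Profit Sharing Plan — status part-time ✓ (not excluded); service 1005 days < 5 years (≈1825 days) ✗ → not eligible.
Education Assistance — service 1005 days ≥ 45 days ✓; rating 4 ≥ 3 ✓; grade P3 < P4 ✗ → not eligible.
Phone Allowance — status part-time ✗ (requires full-time) → not eligible.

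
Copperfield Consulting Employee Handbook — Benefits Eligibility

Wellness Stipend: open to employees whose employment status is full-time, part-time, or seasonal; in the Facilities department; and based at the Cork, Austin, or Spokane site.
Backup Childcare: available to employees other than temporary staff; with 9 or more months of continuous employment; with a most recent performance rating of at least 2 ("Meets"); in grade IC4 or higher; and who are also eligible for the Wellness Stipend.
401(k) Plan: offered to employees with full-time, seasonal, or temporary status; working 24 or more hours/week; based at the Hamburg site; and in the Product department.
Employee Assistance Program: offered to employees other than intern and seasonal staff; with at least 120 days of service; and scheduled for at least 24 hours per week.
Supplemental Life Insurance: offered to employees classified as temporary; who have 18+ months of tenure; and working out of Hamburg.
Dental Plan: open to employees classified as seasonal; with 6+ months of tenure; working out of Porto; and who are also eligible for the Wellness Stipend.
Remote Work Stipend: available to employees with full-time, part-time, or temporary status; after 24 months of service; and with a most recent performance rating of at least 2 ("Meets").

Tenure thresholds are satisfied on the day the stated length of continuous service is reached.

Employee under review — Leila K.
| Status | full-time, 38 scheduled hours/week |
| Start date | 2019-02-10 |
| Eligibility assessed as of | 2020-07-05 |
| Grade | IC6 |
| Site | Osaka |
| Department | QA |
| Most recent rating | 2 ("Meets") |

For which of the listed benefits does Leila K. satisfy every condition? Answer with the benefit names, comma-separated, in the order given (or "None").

Employee Assistance Program

Service from 2019-02-10 to 2020-07-05: 511 days.
Wellness Stipend — status full-time ✓; dept QA ✗ → not eligible.
Backup Childcare — status full-time ✓ (not excluded); service 511 days ≥ 9 months (≈270 days) ✓; rating 2 ≥ 2 ✓; grade IC6 ≥ IC4 ✓; not eligible for Wellness Stipend ✗ → not eligible.
401(k) Plan — status full-time ✓; 38 hrs/wk ≥ 24 ✓; site Osaka ✗ (not Hamburg) → not eligible.
Employee Assistance Program — status full-time ✓ (not excluded); service 511 days ≥ 120 days ✓; 38 hrs/wk ≥ 24 ✓ → eligible.
Supplemental Life Insurance — status full-time ✗ (requires temporary) → not eligible.
Dental Plan — status full-time ✗ (requires seasonal) → not eligible.
Remote Work Stipend — status full-time ✓; service 511 days < 24 months (≈720 days) ✗ → not eligible.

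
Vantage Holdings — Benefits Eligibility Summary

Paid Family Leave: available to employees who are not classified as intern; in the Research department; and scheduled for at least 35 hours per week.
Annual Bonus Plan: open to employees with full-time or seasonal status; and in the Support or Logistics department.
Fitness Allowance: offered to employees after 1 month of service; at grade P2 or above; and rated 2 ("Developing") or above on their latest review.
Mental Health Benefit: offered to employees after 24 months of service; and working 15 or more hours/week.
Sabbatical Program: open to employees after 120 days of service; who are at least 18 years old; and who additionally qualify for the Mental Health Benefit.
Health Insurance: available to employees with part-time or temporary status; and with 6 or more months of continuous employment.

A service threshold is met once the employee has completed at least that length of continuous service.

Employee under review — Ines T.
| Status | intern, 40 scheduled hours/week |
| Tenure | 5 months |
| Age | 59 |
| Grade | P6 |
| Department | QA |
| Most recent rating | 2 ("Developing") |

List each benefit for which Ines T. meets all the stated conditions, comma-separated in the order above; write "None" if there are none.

Paid Family Leave — status intern ✗ (excluded) → not eligible.
Annual Bonus Plan — status intern ✗ (requires full-time or seasonal) → not eligible.
Fitness Allowance — service 5 months ≥ 1 month ✓; grade P6 ≥ P2 ✓; rating 2 ≥ 2 ✓ → eligible.
Mental Health Benefit — service 5 months < 24 months ✗ → not eligible.
Sabbatical Program — service 5 months ≥ 120 days ✓; age 59 ≥ 18 ✓; not eligible for Mental Health Benefit ✗ → not eligible.
Health Insurance — status intern ✗ (requires part-time or temporary) → not eligible.

Fitness Allowance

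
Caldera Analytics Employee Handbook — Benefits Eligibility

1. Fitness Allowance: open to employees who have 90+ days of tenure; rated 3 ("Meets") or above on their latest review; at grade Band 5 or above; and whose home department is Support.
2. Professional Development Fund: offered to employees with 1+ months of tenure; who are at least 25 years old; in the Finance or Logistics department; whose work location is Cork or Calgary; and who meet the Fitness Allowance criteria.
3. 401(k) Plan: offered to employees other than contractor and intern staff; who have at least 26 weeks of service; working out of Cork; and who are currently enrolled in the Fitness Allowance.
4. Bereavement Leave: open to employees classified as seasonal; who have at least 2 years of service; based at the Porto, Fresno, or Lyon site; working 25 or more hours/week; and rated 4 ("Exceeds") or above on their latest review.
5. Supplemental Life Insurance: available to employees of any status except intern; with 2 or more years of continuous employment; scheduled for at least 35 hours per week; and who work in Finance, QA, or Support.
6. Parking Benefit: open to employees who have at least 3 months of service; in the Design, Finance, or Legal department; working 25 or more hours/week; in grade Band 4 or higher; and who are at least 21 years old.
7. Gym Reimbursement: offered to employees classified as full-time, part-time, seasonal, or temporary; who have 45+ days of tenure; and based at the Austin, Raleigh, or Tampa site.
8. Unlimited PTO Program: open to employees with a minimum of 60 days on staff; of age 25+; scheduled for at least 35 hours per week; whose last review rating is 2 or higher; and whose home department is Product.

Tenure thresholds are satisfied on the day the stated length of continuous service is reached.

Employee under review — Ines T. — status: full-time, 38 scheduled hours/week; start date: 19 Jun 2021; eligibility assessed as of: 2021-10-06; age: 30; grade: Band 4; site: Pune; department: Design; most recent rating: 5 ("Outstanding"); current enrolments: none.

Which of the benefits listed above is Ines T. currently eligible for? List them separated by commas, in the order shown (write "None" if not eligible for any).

Service from 19 Jun 2021 to 2021-10-06: 109 days.
Fitness Allowance — service 109 days ≥ 90 days ✓; rating 5 ≥ 3 ✓; grade Band 4 < Band 5 ✗ → not eligible.
Professional Development Fund — service 109 days ≥ 1 month (≈30 days) ✓; age 30 ≥ 25 ✓; dept Design ✗ → not eligible.
401(k) Plan — status full-time ✓ (not excluded); service 109 days < 26 weeks (≈182 days) ✗ → not eligible.
Bereavement Leave — status full-time ✗ (requires seasonal) → not eligible.
Supplemental Life Insurance — status full-time ✓ (not excluded); service 109 days < 2 years (≈730 days) ✗ → not eligible.
Parking Benefit — service 109 days ≥ 3 months (≈90 days) ✓; dept Design ✓; 38 hrs/wk ≥ 25 ✓; grade Band 4 ≥ Band 4 ✓; age 30 ≥ 21 ✓ → eligible.
Gym Reimbursement — status full-time ✓; service 109 days ≥ 45 days ✓; site Pune ✗ (not Austin, Raleigh, or Tampa) → not eligible.
Unlimited PTO Program — service 109 days ≥ 60 days ✓; age 30 ≥ 25 ✓; 38 hrs/wk ≥ 35 ✓; rating 5 ≥ 2 ✓; dept Design ✗ → not eligible.

Parking Benefit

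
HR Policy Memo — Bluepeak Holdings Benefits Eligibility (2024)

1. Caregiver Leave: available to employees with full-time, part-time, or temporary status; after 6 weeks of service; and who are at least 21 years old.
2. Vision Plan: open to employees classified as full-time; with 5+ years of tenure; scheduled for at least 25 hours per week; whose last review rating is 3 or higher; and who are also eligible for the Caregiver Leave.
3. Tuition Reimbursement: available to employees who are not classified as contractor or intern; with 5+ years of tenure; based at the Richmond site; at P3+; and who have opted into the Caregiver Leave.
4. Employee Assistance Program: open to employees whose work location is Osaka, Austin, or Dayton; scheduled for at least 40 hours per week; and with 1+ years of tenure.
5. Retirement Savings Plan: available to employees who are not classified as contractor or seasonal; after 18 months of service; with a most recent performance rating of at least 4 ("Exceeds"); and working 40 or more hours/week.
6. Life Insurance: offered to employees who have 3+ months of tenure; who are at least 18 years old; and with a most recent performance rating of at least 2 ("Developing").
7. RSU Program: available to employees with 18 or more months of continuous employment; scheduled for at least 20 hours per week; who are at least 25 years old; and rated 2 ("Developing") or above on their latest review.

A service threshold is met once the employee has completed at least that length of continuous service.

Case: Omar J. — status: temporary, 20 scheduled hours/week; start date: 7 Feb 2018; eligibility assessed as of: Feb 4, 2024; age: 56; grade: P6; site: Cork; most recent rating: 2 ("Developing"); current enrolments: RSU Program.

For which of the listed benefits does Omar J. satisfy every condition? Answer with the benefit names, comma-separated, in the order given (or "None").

Service from 7 Feb 2018 to Feb 4, 2024: 2188 days.
Caregiver Leave — status temporary ✓; service 2188 days ≥ 6 weeks (≈42 days) ✓; age 56 ≥ 21 ✓ → eligible.
Vision Plan — status temporary ✗ (requires full-time) → not eligible.
Tuition Reimbursement — status temporary ✓ (not excluded); service 2188 days ≥ 5 years (≈1825 days) ✓; site Cork ✗ (not Richmond) → not eligible.
Employee Assistance Program — site Cork ✗ (not Osaka, Austin, or Dayton) → not eligible.
Retirement Savings Plan — status temporary ✓ (not excluded); service 2188 days ≥ 18 months (≈540 days) ✓; rating 2 < 4 ✗ → not eligible.
Life Insurance — service 2188 days ≥ 3 months (≈90 days) ✓; age 56 ≥ 18 ✓; rating 2 ≥ 2 ✓ → eligible.
RSU Program — service 2188 days ≥ 18 months (≈540 days) ✓; 20 hrs/wk ≥ 20 ✓; age 56 ≥ 25 ✓; rating 2 ≥ 2 ✓ → eligible.

Caregiver Leave, Life Insurance, RSU Program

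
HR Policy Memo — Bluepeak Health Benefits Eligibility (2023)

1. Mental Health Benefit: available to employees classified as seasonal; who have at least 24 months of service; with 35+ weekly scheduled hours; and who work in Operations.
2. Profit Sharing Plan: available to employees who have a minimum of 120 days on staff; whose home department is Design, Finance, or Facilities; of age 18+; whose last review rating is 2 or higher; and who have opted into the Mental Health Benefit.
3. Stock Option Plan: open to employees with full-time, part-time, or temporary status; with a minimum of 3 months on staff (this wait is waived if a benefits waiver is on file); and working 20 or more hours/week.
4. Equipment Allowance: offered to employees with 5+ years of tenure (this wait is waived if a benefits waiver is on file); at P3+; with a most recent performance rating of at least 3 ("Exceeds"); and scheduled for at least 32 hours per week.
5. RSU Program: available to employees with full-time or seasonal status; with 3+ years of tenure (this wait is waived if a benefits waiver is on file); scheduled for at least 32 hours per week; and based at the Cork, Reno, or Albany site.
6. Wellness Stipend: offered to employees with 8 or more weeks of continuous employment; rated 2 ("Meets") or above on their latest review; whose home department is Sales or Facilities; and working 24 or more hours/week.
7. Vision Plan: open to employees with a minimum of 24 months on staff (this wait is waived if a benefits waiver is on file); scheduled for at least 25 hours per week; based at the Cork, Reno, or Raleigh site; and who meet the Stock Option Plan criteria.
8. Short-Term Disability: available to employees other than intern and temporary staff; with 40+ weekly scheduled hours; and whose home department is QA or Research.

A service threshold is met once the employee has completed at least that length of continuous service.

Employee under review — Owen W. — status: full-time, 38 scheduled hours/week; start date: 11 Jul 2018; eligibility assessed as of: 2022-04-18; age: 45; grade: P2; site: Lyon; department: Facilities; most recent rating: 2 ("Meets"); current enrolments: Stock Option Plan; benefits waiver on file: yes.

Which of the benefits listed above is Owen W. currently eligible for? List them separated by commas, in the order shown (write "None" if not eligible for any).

Service from 11 Jul 2018 to 2022-04-18: 1377 days.
Mental Health Benefit — status full-time ✗ (requires seasonal) → not eligible.
Profit Sharing Plan — service 1377 days ≥ 120 days ✓; dept Facilities ✓; age 45 ≥ 18 ✓; rating 2 ≥ 2 ✓; not enrolled in Mental Health Benefit ✗ → not eligible.
Stock Option Plan — status full-time ✓; benefits waiver on file ✓; 38 hrs/wk ≥ 20 ✓ → eligible.
Equipment Allowance — benefits waiver on file ✓; grade P2 < P3 ✗ → not eligible.
RSU Program — status full-time ✓; benefits waiver on file ✓; 38 hrs/wk ≥ 32 ✓; site Lyon ✗ (not Cork, Reno, or Albany) → not eligible.
Wellness Stipend — service 1377 days ≥ 8 weeks (≈56 days) ✓; rating 2 ≥ 2 ✓; dept Facilities ✓; 38 hrs/wk ≥ 24 ✓ → eligible.
Vision Plan — benefits waiver on file ✓; 38 hrs/wk ≥ 25 ✓; site Lyon ✗ (not Cork, Reno, or Raleigh) → not eligible.
Short-Term Disability — status full-time ✓ (not excluded); 38 hrs/wk < 40 ✗ → not eligible.

Stock Option Plan, Wellness Stipend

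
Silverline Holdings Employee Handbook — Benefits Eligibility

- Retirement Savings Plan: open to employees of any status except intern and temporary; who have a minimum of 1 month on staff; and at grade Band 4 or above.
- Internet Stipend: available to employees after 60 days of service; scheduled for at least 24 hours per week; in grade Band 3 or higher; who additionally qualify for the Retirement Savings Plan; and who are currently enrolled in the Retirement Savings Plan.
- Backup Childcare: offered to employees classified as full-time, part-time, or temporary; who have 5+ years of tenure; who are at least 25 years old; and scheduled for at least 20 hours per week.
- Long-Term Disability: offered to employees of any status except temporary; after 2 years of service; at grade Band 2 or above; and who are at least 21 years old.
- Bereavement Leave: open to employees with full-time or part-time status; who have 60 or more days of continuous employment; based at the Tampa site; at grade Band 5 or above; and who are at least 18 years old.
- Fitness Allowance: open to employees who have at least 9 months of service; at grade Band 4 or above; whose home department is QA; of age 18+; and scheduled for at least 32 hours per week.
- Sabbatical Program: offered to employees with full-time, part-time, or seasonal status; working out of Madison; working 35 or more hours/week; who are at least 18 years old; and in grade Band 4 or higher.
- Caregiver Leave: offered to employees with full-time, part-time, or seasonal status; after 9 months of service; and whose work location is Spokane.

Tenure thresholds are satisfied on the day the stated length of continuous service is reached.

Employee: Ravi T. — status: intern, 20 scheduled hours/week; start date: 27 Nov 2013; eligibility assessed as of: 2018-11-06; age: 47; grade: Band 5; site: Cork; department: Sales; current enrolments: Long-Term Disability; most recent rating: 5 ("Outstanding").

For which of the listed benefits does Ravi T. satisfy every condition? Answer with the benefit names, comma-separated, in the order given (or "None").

Service from 27 Nov 2013 to 2018-11-06: 1805 days.
Retirement Savings Plan — status intern ✗ (excluded) → not eligible.
Internet Stipend — service 1805 days ≥ 60 days ✓; 20 hrs/wk < 24 ✗ → not eligible.
Backup Childcare — status intern ✗ (requires full-time, part-time, or temporary) → not eligible.
Long-Term Disability — status intern ✓ (not excluded); service 1805 days ≥ 2 years (≈730 days) ✓; grade Band 5 ≥ Band 2 ✓; age 47 ≥ 21 ✓ → eligible.
Bereavement Leave — status intern ✗ (requires full-time or part-time) → not eligible.
Fitness Allowance — service 1805 days ≥ 9 months (≈270 days) ✓; grade Band 5 ≥ Band 4 ✓; dept Sales ✗ → not eligible.
Sabbatical Program — status intern ✗ (requires full-time, part-time, or seasonal) → not eligible.
Caregiver Leave — status intern ✗ (requires full-time, part-time, or seasonal) → not eligible.

Long-Term Disability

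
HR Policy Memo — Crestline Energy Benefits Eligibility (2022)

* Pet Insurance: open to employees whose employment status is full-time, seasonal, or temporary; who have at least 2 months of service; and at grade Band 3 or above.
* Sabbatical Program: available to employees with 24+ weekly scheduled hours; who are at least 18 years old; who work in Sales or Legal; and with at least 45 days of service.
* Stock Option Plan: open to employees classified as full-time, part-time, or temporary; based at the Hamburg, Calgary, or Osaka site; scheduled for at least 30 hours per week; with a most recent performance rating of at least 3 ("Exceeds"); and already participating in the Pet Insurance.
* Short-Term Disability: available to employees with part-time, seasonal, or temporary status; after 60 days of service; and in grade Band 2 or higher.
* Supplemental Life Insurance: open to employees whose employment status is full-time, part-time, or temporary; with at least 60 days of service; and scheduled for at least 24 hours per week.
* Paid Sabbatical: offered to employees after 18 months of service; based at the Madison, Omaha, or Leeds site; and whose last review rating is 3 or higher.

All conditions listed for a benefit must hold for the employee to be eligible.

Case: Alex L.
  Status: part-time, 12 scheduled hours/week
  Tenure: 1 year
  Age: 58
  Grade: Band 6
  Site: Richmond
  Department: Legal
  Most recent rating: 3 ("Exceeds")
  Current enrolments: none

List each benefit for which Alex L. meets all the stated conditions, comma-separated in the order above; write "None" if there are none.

Short-Term Disability

Pet Insurance — status part-time ✗ (requires full-time, seasonal, or temporary) → not eligible.
Sabbatical Program — 12 hrs/wk < 24 ✗ → not eligible.
Stock Option Plan — status part-time ✓; site Richmond ✗ (not Hamburg, Calgary, or Osaka) → not eligible.
Short-Term Disability — status part-time ✓; service 1 year ≥ 60 days ✓; grade Band 6 ≥ Band 2 ✓ → eligible.
Supplemental Life Insurance — status part-time ✓; service 1 year ≥ 60 days ✓; 12 hrs/wk < 24 ✗ → not eligible.
Paid Sabbatical — service 1 year < 18 months (≈540 days) ✗ → not eligible.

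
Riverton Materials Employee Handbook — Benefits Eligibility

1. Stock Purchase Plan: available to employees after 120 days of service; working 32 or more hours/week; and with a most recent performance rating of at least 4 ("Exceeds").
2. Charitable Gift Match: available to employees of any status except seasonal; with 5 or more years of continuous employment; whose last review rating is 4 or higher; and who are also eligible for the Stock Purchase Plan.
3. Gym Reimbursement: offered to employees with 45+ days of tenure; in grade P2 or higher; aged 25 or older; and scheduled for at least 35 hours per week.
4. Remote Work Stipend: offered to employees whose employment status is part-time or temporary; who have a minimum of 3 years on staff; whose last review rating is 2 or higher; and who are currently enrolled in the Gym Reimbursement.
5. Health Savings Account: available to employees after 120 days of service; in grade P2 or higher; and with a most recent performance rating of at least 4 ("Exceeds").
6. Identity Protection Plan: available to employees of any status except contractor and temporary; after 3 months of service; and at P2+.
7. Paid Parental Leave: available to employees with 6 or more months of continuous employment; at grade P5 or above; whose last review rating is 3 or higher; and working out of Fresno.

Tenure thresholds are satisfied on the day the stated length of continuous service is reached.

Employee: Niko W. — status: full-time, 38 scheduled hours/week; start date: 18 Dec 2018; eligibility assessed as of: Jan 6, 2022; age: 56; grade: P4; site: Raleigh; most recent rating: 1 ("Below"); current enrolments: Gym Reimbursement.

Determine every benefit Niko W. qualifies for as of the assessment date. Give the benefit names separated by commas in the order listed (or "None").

Service from 18 Dec 2018 to Jan 6, 2022: 1115 days.
Stock Purchase Plan — service 1115 days ≥ 120 days ✓; 38 hrs/wk ≥ 32 ✓; rating 1 < 4 ✗ → not eligible.
Charitable Gift Match — status full-time ✓ (not excluded); service 1115 days < 5 years (≈1825 days) ✗ → not eligible.
Gym Reimbursement — service 1115 days ≥ 45 days ✓; grade P4 ≥ P2 ✓; age 56 ≥ 25 ✓; 38 hrs/wk ≥ 35 ✓ → eligible.
Remote Work Stipend — status full-time ✗ (requires part-time or temporary) → not eligible.
Health Savings Account — service 1115 days ≥ 120 days ✓; grade P4 ≥ P2 ✓; rating 1 < 4 ✗ → not eligible.
Identity Protection Plan — status full-time ✓ (not excluded); service 1115 days ≥ 3 months (≈90 days) ✓; grade P4 ≥ P2 ✓ → eligible.
Paid Parental Leave — service 1115 days ≥ 6 months (≈180 days) ✓; grade P4 < P5 ✗ → not eligible.

Gym Reimbursement, Identity Protection Plan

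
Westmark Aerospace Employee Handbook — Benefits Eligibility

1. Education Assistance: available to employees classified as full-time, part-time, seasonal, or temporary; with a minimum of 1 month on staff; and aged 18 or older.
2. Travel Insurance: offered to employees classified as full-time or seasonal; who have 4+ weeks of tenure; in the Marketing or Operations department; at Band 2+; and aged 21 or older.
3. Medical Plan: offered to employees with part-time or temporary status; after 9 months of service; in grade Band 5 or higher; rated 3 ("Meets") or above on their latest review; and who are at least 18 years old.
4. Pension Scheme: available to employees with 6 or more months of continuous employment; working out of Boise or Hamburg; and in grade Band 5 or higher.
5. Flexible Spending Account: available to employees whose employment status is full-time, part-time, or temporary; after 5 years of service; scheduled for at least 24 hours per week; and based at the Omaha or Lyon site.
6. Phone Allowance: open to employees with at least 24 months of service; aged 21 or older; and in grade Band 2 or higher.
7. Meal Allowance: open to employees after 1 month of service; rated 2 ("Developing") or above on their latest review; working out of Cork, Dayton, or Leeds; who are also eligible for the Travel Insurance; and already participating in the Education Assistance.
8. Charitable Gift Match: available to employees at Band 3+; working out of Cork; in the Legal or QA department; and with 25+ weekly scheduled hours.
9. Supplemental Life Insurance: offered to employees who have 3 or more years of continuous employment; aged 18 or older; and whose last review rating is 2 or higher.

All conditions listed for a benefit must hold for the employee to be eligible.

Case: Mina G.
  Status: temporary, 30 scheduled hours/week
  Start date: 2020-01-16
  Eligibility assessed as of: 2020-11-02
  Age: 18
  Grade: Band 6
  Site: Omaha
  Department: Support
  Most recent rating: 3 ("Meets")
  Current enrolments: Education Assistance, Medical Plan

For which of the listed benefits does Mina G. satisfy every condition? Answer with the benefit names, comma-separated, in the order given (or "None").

Education Assistance, Medical Plan

Service from 2020-01-16 to 2020-11-02: 291 days.
Education Assistance — status temporary ✓; service 291 days ≥ 1 month (≈30 days) ✓; age 18 ≥ 18 ✓ → eligible.
Travel Insurance — status temporary ✗ (requires full-time or seasonal) → not eligible.
Medical Plan — status temporary ✓; service 291 days ≥ 9 months (≈270 days) ✓; grade Band 6 ≥ Band 5 ✓; rating 3 ≥ 3 ✓; age 18 ≥ 18 ✓ → eligible.
Pension Scheme — service 291 days ≥ 6 months (≈180 days) ✓; site Omaha ✗ (not Boise or Hamburg) → not eligible.
Flexible Spending Account — status temporary ✓; service 291 days < 5 years (≈1825 days) ✗ → not eligible.
Phone Allowance — service 291 days < 24 months (≈720 days) ✗ → not eligible.
Meal Allowance — service 291 days ≥ 1 month (≈30 days) ✓; rating 3 ≥ 2 ✓; site Omaha ✗ (not Cork, Dayton, or Leeds) → not eligible.
Charitable Gift Match — grade Band 6 ≥ Band 3 ✓; site Omaha ✗ (not Cork) → not eligible.
Supplemental Life Insurance — service 291 days < 3 years (≈1095 days) ✗ → not eligible.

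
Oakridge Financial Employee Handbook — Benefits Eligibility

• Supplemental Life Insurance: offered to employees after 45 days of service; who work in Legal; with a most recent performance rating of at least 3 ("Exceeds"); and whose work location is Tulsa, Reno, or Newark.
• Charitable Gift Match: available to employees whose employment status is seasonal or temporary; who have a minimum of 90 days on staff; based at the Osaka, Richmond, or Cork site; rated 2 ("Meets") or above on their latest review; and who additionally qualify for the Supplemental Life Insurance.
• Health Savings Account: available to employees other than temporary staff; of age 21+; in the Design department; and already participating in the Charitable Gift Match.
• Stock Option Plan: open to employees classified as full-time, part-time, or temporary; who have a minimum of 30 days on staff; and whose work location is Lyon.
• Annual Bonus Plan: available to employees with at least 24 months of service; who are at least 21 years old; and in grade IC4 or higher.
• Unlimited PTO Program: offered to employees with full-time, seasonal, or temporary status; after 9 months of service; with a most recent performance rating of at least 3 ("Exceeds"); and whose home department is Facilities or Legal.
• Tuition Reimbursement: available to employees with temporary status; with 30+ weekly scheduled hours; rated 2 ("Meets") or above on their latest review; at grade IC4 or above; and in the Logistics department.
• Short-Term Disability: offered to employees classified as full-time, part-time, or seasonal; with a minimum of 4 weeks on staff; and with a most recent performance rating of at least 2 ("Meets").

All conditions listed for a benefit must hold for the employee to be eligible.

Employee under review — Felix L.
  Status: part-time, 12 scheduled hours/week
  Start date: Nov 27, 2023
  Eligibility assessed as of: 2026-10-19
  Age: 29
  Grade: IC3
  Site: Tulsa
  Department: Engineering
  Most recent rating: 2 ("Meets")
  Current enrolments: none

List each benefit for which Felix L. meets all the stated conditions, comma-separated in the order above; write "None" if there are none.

Service from Nov 27, 2023 to 2026-10-19: 1057 days.
Supplemental Life Insurance — service 1057 days ≥ 45 days ✓; dept Engineering ✗ → not eligible.
Charitable Gift Match — status part-time ✗ (requires seasonal or temporary) → not eligible.
Health Savings Account — status part-time ✓ (not excluded); age 29 ≥ 21 ✓; dept Engineering ✗ → not eligible.
Stock Option Plan — status part-time ✓; service 1057 days ≥ 30 days ✓; site Tulsa ✗ (not Lyon) → not eligible.
Annual Bonus Plan — service 1057 days ≥ 24 months (≈720 days) ✓; age 29 ≥ 21 ✓; grade IC3 < IC4 ✗ → not eligible.
Unlimited PTO Program — status part-time ✗ (requires full-time, seasonal, or temporary) → not eligible.
Tuition Reimbursement — status part-time ✗ (requires temporary) → not eligible.
Short-Term Disability — status part-time ✓; service 1057 days ≥ 4 weeks (≈28 days) ✓; rating 2 ≥ 2 ✓ → eligible.

Short-Term Disability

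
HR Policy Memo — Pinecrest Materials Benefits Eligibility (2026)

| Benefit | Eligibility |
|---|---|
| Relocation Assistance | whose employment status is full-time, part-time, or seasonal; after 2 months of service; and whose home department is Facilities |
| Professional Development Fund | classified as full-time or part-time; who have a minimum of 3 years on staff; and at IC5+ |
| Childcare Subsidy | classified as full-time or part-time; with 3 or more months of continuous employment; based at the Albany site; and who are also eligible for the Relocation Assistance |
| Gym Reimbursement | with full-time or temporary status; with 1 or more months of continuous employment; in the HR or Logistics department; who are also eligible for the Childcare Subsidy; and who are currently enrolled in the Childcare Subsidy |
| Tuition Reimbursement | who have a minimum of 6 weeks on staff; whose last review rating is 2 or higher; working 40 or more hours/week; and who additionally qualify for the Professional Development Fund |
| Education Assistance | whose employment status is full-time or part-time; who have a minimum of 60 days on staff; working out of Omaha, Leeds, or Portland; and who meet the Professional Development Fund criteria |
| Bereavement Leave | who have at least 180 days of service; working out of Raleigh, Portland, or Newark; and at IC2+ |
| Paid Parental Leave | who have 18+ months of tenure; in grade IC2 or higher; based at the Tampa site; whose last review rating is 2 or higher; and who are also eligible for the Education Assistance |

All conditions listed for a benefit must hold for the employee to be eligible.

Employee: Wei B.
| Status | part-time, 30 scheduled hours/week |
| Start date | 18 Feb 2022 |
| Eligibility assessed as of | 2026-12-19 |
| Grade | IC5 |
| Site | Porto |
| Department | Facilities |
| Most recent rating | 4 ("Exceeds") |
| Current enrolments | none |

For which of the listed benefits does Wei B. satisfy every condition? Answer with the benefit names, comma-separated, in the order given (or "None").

Service from 18 Feb 2022 to 2026-12-19: 1765 days.
Relocation Assistance — status part-time ✓; service 1765 days ≥ 2 months (≈60 days) ✓; dept Facilities ✓ → eligible.
Professional Development Fund — status part-time ✓; service 1765 days ≥ 3 years (≈1095 days) ✓; grade IC5 ≥ IC5 ✓ → eligible.
Childcare Subsidy — status part-time ✓; service 1765 days ≥ 3 months (≈90 days) ✓; site Porto ✗ (not Albany) → not eligible.
Gym Reimbursement — status part-time ✗ (requires full-time or temporary) → not eligible.
Tuition Reimbursement — service 1765 days ≥ 6 weeks (≈42 days) ✓; rating 4 ≥ 2 ✓; 30 hrs/wk < 40 ✗ → not eligible.
Education Assistance — status part-time ✓; service 1765 days ≥ 60 days ✓; site Porto ✗ (not Omaha, Leeds, or Portland) → not eligible.
Bereavement Leave — service 1765 days ≥ 180 days ✓; site Porto ✗ (not Raleigh, Portland, or Newark) → not eligible.
Paid Parental Leave — service 1765 days ≥ 18 months (≈540 days) ✓; grade IC5 ≥ IC2 ✓; site Porto ✗ (not Tampa) → not eligible.

Relocation Assistance, Professional Development Fund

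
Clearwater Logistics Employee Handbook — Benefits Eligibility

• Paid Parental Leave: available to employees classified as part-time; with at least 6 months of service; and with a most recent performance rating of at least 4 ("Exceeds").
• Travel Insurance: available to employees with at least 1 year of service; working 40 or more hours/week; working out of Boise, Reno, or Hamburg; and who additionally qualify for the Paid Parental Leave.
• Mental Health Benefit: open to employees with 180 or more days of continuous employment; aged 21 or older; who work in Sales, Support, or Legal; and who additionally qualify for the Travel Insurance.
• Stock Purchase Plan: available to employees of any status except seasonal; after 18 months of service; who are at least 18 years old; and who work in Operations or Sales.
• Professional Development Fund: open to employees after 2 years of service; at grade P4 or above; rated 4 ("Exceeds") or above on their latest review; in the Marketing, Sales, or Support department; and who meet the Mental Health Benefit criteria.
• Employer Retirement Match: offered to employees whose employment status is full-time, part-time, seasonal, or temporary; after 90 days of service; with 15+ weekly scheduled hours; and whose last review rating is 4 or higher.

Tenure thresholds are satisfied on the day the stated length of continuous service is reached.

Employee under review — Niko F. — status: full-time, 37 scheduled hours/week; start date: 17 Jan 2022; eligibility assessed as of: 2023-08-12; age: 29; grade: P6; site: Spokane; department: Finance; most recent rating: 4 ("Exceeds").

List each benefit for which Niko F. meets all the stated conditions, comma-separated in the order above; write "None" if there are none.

Service from 17 Jan 2022 to 2023-08-12: 572 days.
Paid Parental Leave — status full-time ✗ (requires part-time) → not eligible.
Travel Insurance — service 572 days ≥ 1 year (≈365 days) ✓; 37 hrs/wk < 40 ✗ → not eligible.
Mental Health Benefit — service 572 days ≥ 180 days ✓; age 29 ≥ 21 ✓; dept Finance ✗ → not eligible.
Stock Purchase Plan — status full-time ✓ (not excluded); service 572 days ≥ 18 months (≈540 days) ✓; age 29 ≥ 18 ✓; dept Finance ✗ → not eligible.
Professional Development Fund — service 572 days < 2 years (≈730 days) ✗ → not eligible.
Employer Retirement Match — status full-time ✓; service 572 days ≥ 90 days ✓; 37 hrs/wk ≥ 15 ✓; rating 4 ≥ 4 ✓ → eligible.

Employer Retirement Match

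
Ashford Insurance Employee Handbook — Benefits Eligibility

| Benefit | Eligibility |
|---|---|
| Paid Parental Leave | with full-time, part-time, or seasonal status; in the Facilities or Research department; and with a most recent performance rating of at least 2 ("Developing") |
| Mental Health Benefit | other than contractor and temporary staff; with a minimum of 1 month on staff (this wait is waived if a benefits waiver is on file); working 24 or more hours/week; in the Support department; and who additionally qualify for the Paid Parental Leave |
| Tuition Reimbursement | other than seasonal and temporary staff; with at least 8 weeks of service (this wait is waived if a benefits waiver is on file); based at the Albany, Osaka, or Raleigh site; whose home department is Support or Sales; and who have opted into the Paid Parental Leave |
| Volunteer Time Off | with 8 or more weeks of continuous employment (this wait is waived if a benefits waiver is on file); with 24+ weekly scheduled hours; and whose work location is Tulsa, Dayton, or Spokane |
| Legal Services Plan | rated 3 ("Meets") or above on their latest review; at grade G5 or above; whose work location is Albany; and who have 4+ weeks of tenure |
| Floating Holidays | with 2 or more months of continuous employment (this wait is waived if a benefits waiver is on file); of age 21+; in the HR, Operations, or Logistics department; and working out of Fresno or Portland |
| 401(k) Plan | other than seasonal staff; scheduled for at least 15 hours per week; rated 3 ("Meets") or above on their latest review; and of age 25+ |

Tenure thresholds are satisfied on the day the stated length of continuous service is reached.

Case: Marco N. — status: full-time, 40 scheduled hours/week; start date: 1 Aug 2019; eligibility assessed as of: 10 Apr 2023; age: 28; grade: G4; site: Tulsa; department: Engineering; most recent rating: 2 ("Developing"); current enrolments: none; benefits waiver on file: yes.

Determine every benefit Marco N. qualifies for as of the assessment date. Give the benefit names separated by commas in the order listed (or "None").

Service from 1 Aug 2019 to 10 Apr 2023: 1348 days.
Paid Parental Leave — status full-time ✓; dept Engineering ✗ → not eligible.
Mental Health Benefit — status full-time ✓ (not excluded); benefits waiver on file ✓; 40 hrs/wk ≥ 24 ✓; dept Engineering ✗ → not eligible.
Tuition Reimbursement — status full-time ✓ (not excluded); benefits waiver on file ✓; site Tulsa ✗ (not Albany, Osaka, or Raleigh) → not eligible.
Volunteer Time Off — benefits waiver on file ✓; 40 hrs/wk ≥ 24 ✓; site Tulsa ✓ → eligible.
Legal Services Plan — rating 2 < 3 ✗ → not eligible.
Floating Holidays — benefits waiver on file ✓; age 28 ≥ 21 ✓; dept Engineering ✗ → not eligible.
401(k) Plan — status full-time ✓ (not excluded); 40 hrs/wk ≥ 15 ✓; rating 2 < 3 ✗ → not eligible.

Volunteer Time Off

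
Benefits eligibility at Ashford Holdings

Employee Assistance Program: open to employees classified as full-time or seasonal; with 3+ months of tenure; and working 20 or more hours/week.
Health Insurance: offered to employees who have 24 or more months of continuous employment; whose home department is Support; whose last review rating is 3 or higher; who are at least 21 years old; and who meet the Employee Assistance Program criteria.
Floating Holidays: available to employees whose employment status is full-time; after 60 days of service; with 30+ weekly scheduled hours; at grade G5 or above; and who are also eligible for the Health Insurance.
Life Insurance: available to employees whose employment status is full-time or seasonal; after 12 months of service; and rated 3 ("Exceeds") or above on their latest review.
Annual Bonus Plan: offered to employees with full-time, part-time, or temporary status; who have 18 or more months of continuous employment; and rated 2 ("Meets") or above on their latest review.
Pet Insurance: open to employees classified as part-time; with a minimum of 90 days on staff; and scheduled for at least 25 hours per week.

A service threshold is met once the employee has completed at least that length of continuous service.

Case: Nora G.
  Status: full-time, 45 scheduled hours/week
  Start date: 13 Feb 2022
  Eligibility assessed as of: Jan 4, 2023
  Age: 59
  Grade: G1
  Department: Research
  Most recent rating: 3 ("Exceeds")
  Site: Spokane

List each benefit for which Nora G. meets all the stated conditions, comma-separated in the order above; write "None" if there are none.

Employee Assistance Program

Service from 13 Feb 2022 to Jan 4, 2023: 325 days.
Employee Assistance Program — status full-time ✓; service 325 days ≥ 3 months (≈90 days) ✓; 45 hrs/wk ≥ 20 ✓ → eligible.
Health Insurance — service 325 days < 24 months (≈720 days) ✗ → not eligible.
Floating Holidays — status full-time ✓; service 325 days ≥ 60 days ✓; 45 hrs/wk ≥ 30 ✓; grade G1 < G5 ✗ → not eligible.
Life Insurance — status full-time ✓; service 325 days < 12 months (≈360 days) ✗ → not eligible.
Annual Bonus Plan — status full-time ✓; service 325 days < 18 months (≈540 days) ✗ → not eligible.
Pet Insurance — status full-time ✗ (requires part-time) → not eligible.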